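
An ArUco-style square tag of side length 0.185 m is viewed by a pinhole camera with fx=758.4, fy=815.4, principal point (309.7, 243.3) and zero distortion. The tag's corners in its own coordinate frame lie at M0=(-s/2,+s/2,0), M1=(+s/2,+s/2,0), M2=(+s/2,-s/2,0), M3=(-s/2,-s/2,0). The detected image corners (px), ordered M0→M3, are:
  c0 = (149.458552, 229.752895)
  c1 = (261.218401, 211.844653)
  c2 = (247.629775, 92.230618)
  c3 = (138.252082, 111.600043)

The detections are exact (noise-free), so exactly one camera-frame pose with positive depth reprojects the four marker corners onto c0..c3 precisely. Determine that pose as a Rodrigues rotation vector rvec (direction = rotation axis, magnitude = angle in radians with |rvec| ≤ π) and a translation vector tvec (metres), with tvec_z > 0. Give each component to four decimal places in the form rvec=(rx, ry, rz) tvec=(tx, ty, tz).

Intrinsics K: fx=758.4, fy=815.4, cx=309.7, cy=243.3
Marker side s = 0.185 m; corners in marker frame (Z=0):
  M0 = (-0.0925, +0.0925, 0)
  M1 = (+0.0925, +0.0925, 0)
  M2 = (+0.0925, -0.0925, 0)
  M3 = (-0.0925, -0.0925, 0)
Detected image corners:
  c0 = (149.458552, 229.752895) px
  c1 = (261.218401, 211.844653) px
  c2 = (247.629775, 92.230618) px
  c3 = (138.252082, 111.600043) px
Planar DLT: solve 8×8 A·h = b for H (H[2,2]=1):
  H  [+581.03034 +45.63144 +198.65264]
  H  [-114.21973 +625.29749 +160.83979]
  H  [-0.08323 -0.10712 +1.00000]
B = K⁻¹H; ‖b₁‖=0.812646, ‖b₂‖=0.812646; λ = 2/(‖b₁‖+‖b₂‖) = 1.230548, sign → tz>0 ⇒ λ=+1.230548
r₁ = λ·B[:,0] = (+0.98458,-0.14181,-0.10242); r₂ = λ·B[:,1] = (+0.12787,+0.98299,-0.13182)
r₃ = r₁×r₂ = (+0.11937,+0.11669,+0.98597); SVD([r₁ r₂ r₃]) → R = UVᵀ:
  R  [+0.98458 +0.12787 +0.11937]
  R  [-0.14181 +0.98299 +0.11669]
  R  [-0.10242 -0.13182 +0.98597]
t = (-0.18018, -0.12444, +1.23055) m
tr R = 2.953540; θ = arccos((tr R − 1)/2) = 0.215965 rad = 12.374°
axis k = ((R−Rᵀ)₃₂, (R−Rᵀ)₁₃, (R−Rᵀ)₂₁) / (2 sinθ) = (-0.579855, +0.517511, -0.629246)
rvec = θ·k = (-0.125229, +0.111764, -0.135895)

rvec=(-0.1252, 0.1118, -0.1359) tvec=(-0.1802, -0.1244, 1.2305)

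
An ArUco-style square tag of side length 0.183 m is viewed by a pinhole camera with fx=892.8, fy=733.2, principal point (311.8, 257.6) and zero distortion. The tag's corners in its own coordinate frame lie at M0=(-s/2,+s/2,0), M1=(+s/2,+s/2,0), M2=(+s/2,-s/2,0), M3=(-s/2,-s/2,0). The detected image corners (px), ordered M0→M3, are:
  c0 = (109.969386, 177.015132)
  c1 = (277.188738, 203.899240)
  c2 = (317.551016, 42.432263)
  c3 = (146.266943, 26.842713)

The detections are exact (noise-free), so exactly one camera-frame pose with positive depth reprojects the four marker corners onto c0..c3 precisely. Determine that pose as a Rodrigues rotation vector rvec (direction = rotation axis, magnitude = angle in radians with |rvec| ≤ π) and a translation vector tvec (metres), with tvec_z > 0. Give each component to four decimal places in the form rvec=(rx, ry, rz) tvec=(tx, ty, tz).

rvec=(-0.0018, 0.3507, 0.2082) tvec=(-0.0973, -0.1682, 0.8497)

Intrinsics K: fx=892.8, fy=733.2, cx=311.8, cy=257.6
Marker side s = 0.183 m; corners in marker frame (Z=0):
  M0 = (-0.0915, +0.0915, 0)
  M1 = (+0.0915, +0.0915, 0)
  M2 = (+0.0915, -0.0915, 0)
  M3 = (-0.0915, -0.0915, 0)
Detected image corners:
  c0 = (109.969386, 177.015132) px
  c1 = (277.188738, 203.899240) px
  c2 = (317.551016, 42.432263) px
  c3 = (146.266943, 26.842713) px
Planar DLT: solve 8×8 A·h = b for H (H[2,2]=1):
  H  [+839.39748 -200.47381 +209.56381]
  H  [+70.96494 +854.87424 +112.44437]
  H  [-0.40158 +0.04029 +1.00000]
B = K⁻¹H; ‖b₁‖=1.176942, ‖b₂‖=1.176942; λ = 2/(‖b₁‖+‖b₂‖) = 0.849660, sign → tz>0 ⇒ λ=+0.849660
r₁ = λ·B[:,0] = (+0.91800,+0.20212,-0.34121); r₂ = λ·B[:,1] = (-0.20274,+0.97863,+0.03423)
r₃ = r₁×r₂ = (+0.34084,+0.03775,+0.93936); SVD([r₁ r₂ r₃]) → R = UVᵀ:
  R  [+0.91800 -0.20274 +0.34084]
  R  [+0.20212 +0.97863 +0.03775]
  R  [-0.34121 +0.03423 +0.93936]
t = (-0.09730, -0.16821, +0.84966) m
tr R = 2.835999; θ = arccos((tr R − 1)/2) = 0.407790 rad = 23.365°
axis k = ((R−Rᵀ)₃₂, (R−Rᵀ)₁₃, (R−Rᵀ)₂₁) / (2 sinθ) = (-0.004439, +0.859905, +0.510434)
rvec = θ·k = (-0.001810, +0.350661, +0.208150)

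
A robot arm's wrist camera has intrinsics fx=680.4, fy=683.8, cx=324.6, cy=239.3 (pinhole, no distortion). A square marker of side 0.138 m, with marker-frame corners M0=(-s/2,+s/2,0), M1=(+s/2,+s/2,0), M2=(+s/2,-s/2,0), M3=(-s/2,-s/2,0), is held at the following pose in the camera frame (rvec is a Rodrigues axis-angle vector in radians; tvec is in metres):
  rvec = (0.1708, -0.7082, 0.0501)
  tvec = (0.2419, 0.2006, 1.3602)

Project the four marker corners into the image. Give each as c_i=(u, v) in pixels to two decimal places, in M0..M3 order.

c0=(418.26, 378.34) c1=(462.69, 368.70) c2=(471.56, 303.89) c3=(427.09, 309.20)

Intrinsics K: fx=680.4, fy=683.8, cx=324.6, cy=239.3
Marker side s = 0.138 m; corners in marker frame (Z=0):
  M0 = (-0.0690, +0.0690, 0)
  M1 = (+0.0690, +0.0690, 0)
  M2 = (+0.0690, -0.0690, 0)
  M3 = (-0.0690, -0.0690, 0)
rvec = (0.1708, -0.7082, 0.0501), |rvec| = θ = 0.73023 rad = 41.839°
Rodrigues: sinθ=0.66704, 1−cosθ=0.25498; R = I + sinθ·[k]× + (1−cosθ)·[k]×²:
    [+0.75897 -0.10360 -0.64283]
    [-0.01208 +0.98485 -0.17299]
    [+0.65101 +0.13905 +0.74622]
t = (0.2419, 0.2006, 1.3602) m
M0: Pc = R·M0+t = (+0.18238, +0.26939, +1.32488); u = 680.4·(+0.18238)/1.32488 + 324.6 = 418.2638, v = 683.8·(+0.26939)/1.32488 + 239.3 = 378.3376
M1: Pc = R·M1+t = (+0.28712, +0.26772, +1.41471); u = 680.4·(+0.28712)/1.41471 + 324.6 = 462.6892, v = 683.8·(+0.26772)/1.41471 + 239.3 = 368.7028
M2: Pc = R·M2+t = (+0.30142, +0.13181, +1.39552); u = 680.4·(+0.30142)/1.39552 + 324.6 = 471.5588, v = 683.8·(+0.13181)/1.39552 + 239.3 = 303.8873
M3: Pc = R·M3+t = (+0.19668, +0.13348, +1.30569); u = 680.4·(+0.19668)/1.30569 + 324.6 = 427.0908, v = 683.8·(+0.13348)/1.30569 + 239.3 = 309.2040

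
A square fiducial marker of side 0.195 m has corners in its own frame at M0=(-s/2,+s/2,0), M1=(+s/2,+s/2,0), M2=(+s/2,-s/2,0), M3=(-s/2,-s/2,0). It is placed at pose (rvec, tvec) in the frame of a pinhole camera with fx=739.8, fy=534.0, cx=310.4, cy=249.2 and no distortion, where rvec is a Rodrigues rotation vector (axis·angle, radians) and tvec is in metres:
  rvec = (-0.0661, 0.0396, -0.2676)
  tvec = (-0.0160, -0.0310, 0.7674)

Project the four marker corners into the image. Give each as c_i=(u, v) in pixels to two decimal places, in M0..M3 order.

Intrinsics K: fx=739.8, fy=534.0, cx=310.4, cy=249.2
Marker side s = 0.195 m; corners in marker frame (Z=0):
  M0 = (-0.0975, +0.0975, 0)
  M1 = (+0.0975, +0.0975, 0)
  M2 = (+0.0975, -0.0975, 0)
  M3 = (-0.0975, -0.0975, 0)
rvec = (-0.0661, 0.0396, -0.2676), |rvec| = θ = 0.27847 rad = 15.955°
Rodrigues: sinθ=0.27489, 1−cosθ=0.03852; R = I + sinθ·[k]× + (1−cosθ)·[k]×²:
    [+0.96365 +0.26285 +0.04788]
    [-0.26546 +0.96226 +0.05998]
    [-0.03030 -0.07051 +0.99705]
t = (-0.0160, -0.0310, 0.7674) m
M0: Pc = R·M0+t = (-0.08433, +0.08870, +0.76348); u = 739.8·(-0.08433)/0.76348 + 310.4 = 228.6882, v = 534.0·(+0.08870)/0.76348 + 249.2 = 311.2406
M1: Pc = R·M1+t = (+0.10358, +0.03694, +0.75757); u = 739.8·(+0.10358)/0.75757 + 310.4 = 411.5541, v = 534.0·(+0.03694)/0.75757 + 249.2 = 275.2371
M2: Pc = R·M2+t = (+0.05233, -0.15070, +0.77132); u = 739.8·(+0.05233)/0.77132 + 310.4 = 360.5889, v = 534.0·(-0.15070)/0.77132 + 249.2 = 144.8663
M3: Pc = R·M3+t = (-0.13558, -0.09894, +0.77723); u = 739.8·(-0.13558)/0.77723 + 310.4 = 181.3455, v = 534.0·(-0.09894)/0.77723 + 249.2 = 181.2241

c0=(228.69, 311.24) c1=(411.55, 275.24) c2=(360.59, 144.87) c3=(181.35, 181.22)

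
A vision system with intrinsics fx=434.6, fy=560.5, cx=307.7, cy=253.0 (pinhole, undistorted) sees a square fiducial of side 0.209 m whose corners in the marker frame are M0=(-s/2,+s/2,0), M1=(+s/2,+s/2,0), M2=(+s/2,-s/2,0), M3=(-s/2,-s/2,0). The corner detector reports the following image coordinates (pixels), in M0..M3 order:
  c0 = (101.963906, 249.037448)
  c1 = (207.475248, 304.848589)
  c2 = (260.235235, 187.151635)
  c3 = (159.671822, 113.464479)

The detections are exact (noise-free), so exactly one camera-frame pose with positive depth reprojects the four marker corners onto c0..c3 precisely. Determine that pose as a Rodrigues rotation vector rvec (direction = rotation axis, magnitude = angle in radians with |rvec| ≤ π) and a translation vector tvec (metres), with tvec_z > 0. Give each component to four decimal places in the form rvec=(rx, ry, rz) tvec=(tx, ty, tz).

Intrinsics K: fx=434.6, fy=560.5, cx=307.7, cy=253.0
Marker side s = 0.209 m; corners in marker frame (Z=0):
  M0 = (-0.1045, +0.1045, 0)
  M1 = (+0.1045, +0.1045, 0)
  M2 = (+0.1045, -0.1045, 0)
  M3 = (-0.1045, -0.1045, 0)
Detected image corners:
  c0 = (101.963906, 249.037448) px
  c1 = (207.475248, 304.848589) px
  c2 = (260.235235, 187.151635) px
  c3 = (159.671822, 113.464479) px
Planar DLT: solve 8×8 A·h = b for H (H[2,2]=1):
  H  [+606.60247 -244.57427 +185.38728]
  H  [+442.28456 +625.30990 +216.41800]
  H  [+0.62232 +0.10384 +1.00000]
B = K⁻¹H; ‖b₁‖=1.248147, ‖b₂‖=1.248147; λ = 2/(‖b₁‖+‖b₂‖) = 0.801187, sign → tz>0 ⇒ λ=+0.801187
r₁ = λ·B[:,0] = (+0.76526,+0.40715,+0.49860); r₂ = λ·B[:,1] = (-0.50977,+0.85628,+0.08319)
r₃ = r₁×r₂ = (-0.39306,-0.31784,+0.86283); SVD([r₁ r₂ r₃]) → R = UVᵀ:
  R  [+0.76526 -0.50977 -0.39306]
  R  [+0.40715 +0.85628 -0.31784]
  R  [+0.49860 +0.08319 +0.86283]
t = (-0.22548, -0.05229, +0.80119) m
tr R = 2.484373; θ = arccos((tr R − 1)/2) = 0.734470 rad = 42.082°
axis k = ((R−Rᵀ)₃₂, (R−Rᵀ)₁₃, (R−Rᵀ)₂₁) / (2 sinθ) = (+0.299189, -0.665227, +0.684075)
rvec = θ·k = (+0.219745, -0.488589, +0.502432)

rvec=(0.2197, -0.4886, 0.5024) tvec=(-0.2255, -0.0523, 0.8012)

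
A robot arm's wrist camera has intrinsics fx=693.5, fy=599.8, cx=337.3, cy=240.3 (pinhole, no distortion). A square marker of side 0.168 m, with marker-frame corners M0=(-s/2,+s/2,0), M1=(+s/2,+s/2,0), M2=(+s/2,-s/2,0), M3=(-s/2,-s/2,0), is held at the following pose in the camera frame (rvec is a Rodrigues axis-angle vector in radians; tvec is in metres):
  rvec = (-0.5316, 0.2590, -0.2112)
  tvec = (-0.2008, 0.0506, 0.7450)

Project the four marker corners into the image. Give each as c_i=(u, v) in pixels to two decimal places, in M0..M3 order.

Intrinsics K: fx=693.5, fy=599.8, cx=337.3, cy=240.3
Marker side s = 0.168 m; corners in marker frame (Z=0):
  M0 = (-0.0840, +0.0840, 0)
  M1 = (+0.0840, +0.0840, 0)
  M2 = (+0.0840, -0.0840, 0)
  M3 = (-0.0840, -0.0840, 0)
rvec = (-0.5316, 0.2590, -0.2112), |rvec| = θ = 0.62792 rad = 35.977°
Rodrigues: sinθ=0.58746, 1−cosθ=0.19075; R = I + sinθ·[k]× + (1−cosθ)·[k]×²:
    [+0.94597 +0.13098 +0.29663]
    [-0.26420 +0.84170 +0.47089]
    [-0.18800 -0.52381 +0.83083]
t = (-0.2008, 0.0506, 0.7450) m
M0: Pc = R·M0+t = (-0.26926, +0.14350, +0.71679); u = 693.5·(-0.26926)/0.71679 + 337.3 = 76.7905, v = 599.8·(+0.14350)/0.71679 + 240.3 = 360.3753
M1: Pc = R·M1+t = (-0.11034, +0.09911, +0.68521); u = 693.5·(-0.11034)/0.68521 + 337.3 = 225.6286, v = 599.8·(+0.09911)/0.68521 + 240.3 = 327.0565
M2: Pc = R·M2+t = (-0.13234, -0.04230, +0.77321); u = 693.5·(-0.13234)/0.77321 + 337.3 = 218.6016, v = 599.8·(-0.04230)/0.77321 + 240.3 = 207.4897
M3: Pc = R·M3+t = (-0.29126, +0.00209, +0.80479); u = 693.5·(-0.29126)/0.80479 + 337.3 = 86.3140, v = 599.8·(+0.00209)/0.80479 + 240.3 = 241.8576

c0=(76.79, 360.38) c1=(225.63, 327.06) c2=(218.60, 207.49) c3=(86.31, 241.86)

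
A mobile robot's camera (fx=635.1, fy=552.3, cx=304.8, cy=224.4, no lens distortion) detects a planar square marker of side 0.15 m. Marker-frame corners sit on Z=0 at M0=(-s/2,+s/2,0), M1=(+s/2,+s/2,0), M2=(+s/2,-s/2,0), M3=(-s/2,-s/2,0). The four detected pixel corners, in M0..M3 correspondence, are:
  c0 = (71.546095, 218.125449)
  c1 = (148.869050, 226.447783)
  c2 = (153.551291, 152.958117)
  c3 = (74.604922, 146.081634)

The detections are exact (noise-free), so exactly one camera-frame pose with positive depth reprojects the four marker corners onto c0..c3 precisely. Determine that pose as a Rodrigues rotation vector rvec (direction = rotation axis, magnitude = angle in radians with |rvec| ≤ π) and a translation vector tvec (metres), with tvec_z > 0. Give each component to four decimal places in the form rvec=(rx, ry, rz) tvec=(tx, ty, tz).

Intrinsics K: fx=635.1, fy=552.3, cx=304.8, cy=224.4
Marker side s = 0.15 m; corners in marker frame (Z=0):
  M0 = (-0.0750, +0.0750, 0)
  M1 = (+0.0750, +0.0750, 0)
  M2 = (+0.0750, -0.0750, 0)
  M3 = (-0.0750, -0.0750, 0)
Detected image corners:
  c0 = (71.546095, 218.125449) px
  c1 = (148.869050, 226.447783) px
  c2 = (153.551291, 152.958117) px
  c3 = (74.604922, 146.081634) px
Planar DLT: solve 8×8 A·h = b for H (H[2,2]=1):
  H  [+504.45210 -11.02288 +111.69549]
  H  [+23.53595 +509.46288 +186.21980]
  H  [-0.14617 +0.13127 +1.00000]
B = K⁻¹H; ‖b₁‖=0.882626, ‖b₂‖=0.882626; λ = 2/(‖b₁‖+‖b₂‖) = 1.132983, sign → tz>0 ⇒ λ=+1.132983
r₁ = λ·B[:,0] = (+0.97940,+0.11557,-0.16561); r₂ = λ·B[:,1] = (-0.09104,+0.98468,+0.14873)
r₃ = r₁×r₂ = (+0.18026,-0.13059,+0.97491); SVD([r₁ r₂ r₃]) → R = UVᵀ:
  R  [+0.97940 -0.09104 +0.18026]
  R  [+0.11557 +0.98468 -0.13059]
  R  [-0.16561 +0.14873 +0.97491]
t = (-0.34449, -0.07832, +1.13298) m
tr R = 2.938985; θ = arccos((tr R − 1)/2) = 0.247645 rad = 14.189°
axis k = ((R−Rᵀ)₃₂, (R−Rᵀ)₁₃, (R−Rᵀ)₂₁) / (2 sinθ) = (+0.569754, +0.705520, +0.421451)
rvec = θ·k = (+0.141097, +0.174719, +0.104370)

rvec=(0.1411, 0.1747, 0.1044) tvec=(-0.3445, -0.0783, 1.1330)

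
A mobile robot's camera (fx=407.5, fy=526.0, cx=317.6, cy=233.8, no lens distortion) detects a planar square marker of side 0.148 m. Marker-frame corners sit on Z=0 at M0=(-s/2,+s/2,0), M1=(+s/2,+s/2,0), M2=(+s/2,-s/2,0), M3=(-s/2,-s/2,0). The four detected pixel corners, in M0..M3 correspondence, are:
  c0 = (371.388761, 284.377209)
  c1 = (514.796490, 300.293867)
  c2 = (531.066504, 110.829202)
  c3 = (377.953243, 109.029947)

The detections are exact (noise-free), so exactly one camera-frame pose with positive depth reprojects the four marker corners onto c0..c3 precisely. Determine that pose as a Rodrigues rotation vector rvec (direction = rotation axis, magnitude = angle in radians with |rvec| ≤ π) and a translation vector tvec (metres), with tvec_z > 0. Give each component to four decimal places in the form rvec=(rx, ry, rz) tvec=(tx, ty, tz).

rvec=(0.1676, 0.2380, 0.0448) tvec=(0.1337, -0.0244, 0.4256)

Intrinsics K: fx=407.5, fy=526.0, cx=317.6, cy=233.8
Marker side s = 0.148 m; corners in marker frame (Z=0):
  M0 = (-0.0740, +0.0740, 0)
  M1 = (+0.0740, +0.0740, 0)
  M2 = (+0.0740, -0.0740, 0)
  M3 = (-0.0740, -0.0740, 0)
Detected image corners:
  c0 = (371.388761, 284.377209) px
  c1 = (514.796490, 300.293867) px
  c2 = (531.066504, 110.829202) px
  c3 = (377.953243, 109.029947) px
Planar DLT: solve 8×8 A·h = b for H (H[2,2]=1):
  H  [+757.36115 +103.93841 +445.65667]
  H  [-47.82835 +1311.12144 +203.65809]
  H  [-0.54239 +0.40055 +1.00000]
B = K⁻¹H; ‖b₁‖=2.349685, ‖b₂‖=2.349685; λ = 2/(‖b₁‖+‖b₂‖) = 0.425589, sign → tz>0 ⇒ λ=+0.425589
r₁ = λ·B[:,0] = (+0.97089,+0.06391,-0.23084); r₂ = λ·B[:,1] = (-0.02431,+0.98506,+0.17047)
r₃ = r₁×r₂ = (+0.23828,-0.15989,+0.95794); SVD([r₁ r₂ r₃]) → R = UVᵀ:
  R  [+0.97089 -0.02431 +0.23828]
  R  [+0.06391 +0.98506 -0.15989]
  R  [-0.23084 +0.17047 +0.95794]
t = (+0.13374, -0.02439, +0.42559) m
tr R = 2.913898; θ = arccos((tr R − 1)/2) = 0.294495 rad = 16.873°
axis k = ((R−Rᵀ)₃₂, (R−Rᵀ)₁₃, (R−Rᵀ)₂₁) / (2 sinθ) = (+0.569089, +0.808113, +0.151959)
rvec = θ·k = (+0.167594, +0.237985, +0.044751)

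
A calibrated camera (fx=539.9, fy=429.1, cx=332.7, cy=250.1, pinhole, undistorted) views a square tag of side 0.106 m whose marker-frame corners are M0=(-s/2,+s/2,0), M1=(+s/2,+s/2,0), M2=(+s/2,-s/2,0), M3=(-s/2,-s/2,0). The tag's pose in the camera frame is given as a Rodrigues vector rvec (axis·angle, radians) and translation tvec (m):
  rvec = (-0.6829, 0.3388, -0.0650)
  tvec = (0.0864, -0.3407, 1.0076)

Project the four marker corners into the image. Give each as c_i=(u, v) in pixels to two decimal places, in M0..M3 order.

c0=(351.08, 124.06) c1=(407.95, 112.07) c2=(405.92, 86.63) c3=(352.70, 98.59)

Intrinsics K: fx=539.9, fy=429.1, cx=332.7, cy=250.1
Marker side s = 0.106 m; corners in marker frame (Z=0):
  M0 = (-0.0530, +0.0530, 0)
  M1 = (+0.0530, +0.0530, 0)
  M2 = (+0.0530, -0.0530, 0)
  M3 = (-0.0530, -0.0530, 0)
rvec = (-0.6829, 0.3388, -0.0650), |rvec| = θ = 0.76509 rad = 43.836°
Rodrigues: sinθ=0.69260, 1−cosθ=0.27868; R = I + sinθ·[k]× + (1−cosθ)·[k]×²:
    [+0.94334 -0.05131 +0.32783]
    [-0.16899 +0.77597 +0.60771]
    [-0.28557 -0.62868 +0.72333]
t = (0.0864, -0.3407, 1.0076) m
M0: Pc = R·M0+t = (+0.03368, -0.29062, +0.98941); u = 539.9·(+0.03368)/0.98941 + 332.7 = 351.0803, v = 429.1·(-0.29062)/0.98941 + 250.1 = 124.0620
M1: Pc = R·M1+t = (+0.13368, -0.30853, +0.95914); u = 539.9·(+0.13368)/0.95914 + 332.7 = 407.9469, v = 429.1·(-0.30853)/0.95914 + 250.1 = 112.0704
M2: Pc = R·M2+t = (+0.13912, -0.39078, +1.02579); u = 539.9·(+0.13912)/1.02579 + 332.7 = 405.9209, v = 429.1·(-0.39078)/1.02579 + 250.1 = 86.6302
M3: Pc = R·M3+t = (+0.03912, -0.37287, +1.05606); u = 539.9·(+0.03912)/1.05606 + 332.7 = 352.7009, v = 429.1·(-0.37287)/1.05606 + 250.1 = 98.5943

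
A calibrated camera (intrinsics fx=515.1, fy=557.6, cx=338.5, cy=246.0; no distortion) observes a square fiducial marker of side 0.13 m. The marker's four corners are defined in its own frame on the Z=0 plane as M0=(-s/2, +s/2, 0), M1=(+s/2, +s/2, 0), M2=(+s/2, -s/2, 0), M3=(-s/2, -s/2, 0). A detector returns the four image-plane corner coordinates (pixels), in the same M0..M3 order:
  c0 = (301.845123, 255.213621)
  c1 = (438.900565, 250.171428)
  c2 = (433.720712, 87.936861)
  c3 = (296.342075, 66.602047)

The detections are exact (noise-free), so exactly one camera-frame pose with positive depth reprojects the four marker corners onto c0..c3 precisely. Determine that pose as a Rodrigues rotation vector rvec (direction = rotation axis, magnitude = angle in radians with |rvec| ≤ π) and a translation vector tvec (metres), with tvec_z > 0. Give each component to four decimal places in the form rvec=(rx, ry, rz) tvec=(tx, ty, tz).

rvec=(-0.0190, -0.5006, -0.0289) tvec=(0.0277, -0.0601, 0.4147)

Intrinsics K: fx=515.1, fy=557.6, cx=338.5, cy=246.0
Marker side s = 0.13 m; corners in marker frame (Z=0):
  M0 = (-0.0650, +0.0650, 0)
  M1 = (+0.0650, +0.0650, 0)
  M2 = (+0.0650, -0.0650, 0)
  M3 = (-0.0650, -0.0650, 0)
Detected image corners:
  c0 = (301.845123, 255.213621) px
  c1 = (438.900565, 250.171428) px
  c2 = (433.720712, 87.936861) px
  c3 = (296.342075, 66.602047) px
Planar DLT: solve 8×8 A·h = b for H (H[2,2]=1):
  H  [+1481.27441 +31.08316 +372.86109]
  H  [+253.87059 +1337.32581 +165.13387]
  H  [+1.15788 -0.02695 +1.00000]
B = K⁻¹H; ‖b₁‖=2.411667, ‖b₂‖=2.411667; λ = 2/(‖b₁‖+‖b₂‖) = 0.414651, sign → tz>0 ⇒ λ=+0.414651
r₁ = λ·B[:,0] = (+0.87690,-0.02303,+0.48012); r₂ = λ·B[:,1] = (+0.03237,+0.99941,-0.01118)
r₃ = r₁×r₂ = (-0.47958,+0.02534,+0.87713); SVD([r₁ r₂ r₃]) → R = UVᵀ:
  R  [+0.87690 +0.03237 -0.47958]
  R  [-0.02303 +0.99941 +0.02534]
  R  [+0.48012 -0.01118 +0.87713]
t = (+0.02766, -0.06013, +0.41465) m
tr R = 2.753448; θ = arccos((tr R − 1)/2) = 0.501788 rad = 28.750°
axis k = ((R−Rᵀ)₃₂, (R−Rᵀ)₁₃, (R−Rᵀ)₂₁) / (2 sinθ) = (-0.037961, -0.997619, -0.057585)
rvec = θ·k = (-0.019048, -0.500593, -0.028896)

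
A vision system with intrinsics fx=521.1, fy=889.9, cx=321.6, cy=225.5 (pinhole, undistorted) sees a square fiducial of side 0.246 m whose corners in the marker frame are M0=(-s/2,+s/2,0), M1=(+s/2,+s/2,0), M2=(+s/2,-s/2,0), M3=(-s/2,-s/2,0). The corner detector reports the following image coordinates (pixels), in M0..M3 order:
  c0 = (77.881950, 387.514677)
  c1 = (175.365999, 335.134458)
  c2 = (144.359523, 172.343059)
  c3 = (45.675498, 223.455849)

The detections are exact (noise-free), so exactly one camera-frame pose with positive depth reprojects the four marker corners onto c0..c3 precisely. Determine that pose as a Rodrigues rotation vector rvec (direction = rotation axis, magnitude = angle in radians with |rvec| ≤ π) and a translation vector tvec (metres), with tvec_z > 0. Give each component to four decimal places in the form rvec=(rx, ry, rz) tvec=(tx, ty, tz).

rvec=(0.0372, -0.0612, -0.3016) tvec=(-0.5147, 0.0778, 1.2745)

Intrinsics K: fx=521.1, fy=889.9, cx=321.6, cy=225.5
Marker side s = 0.246 m; corners in marker frame (Z=0):
  M0 = (-0.1230, +0.1230, 0)
  M1 = (+0.1230, +0.1230, 0)
  M2 = (+0.1230, -0.1230, 0)
  M3 = (-0.1230, -0.1230, 0)
Detected image corners:
  c0 = (77.881950, 387.514677) px
  c1 = (175.365999, 335.134458) px
  c2 = (144.359523, 172.343059) px
  c3 = (45.675498, 223.455849) px
Planar DLT: solve 8×8 A·h = b for H (H[2,2]=1):
  H  [+403.45863 +132.44821 +111.14930]
  H  [-198.36869 +674.35687 +279.83641]
  H  [+0.04290 +0.03591 +1.00000]
B = K⁻¹H; ‖b₁‖=0.784636, ‖b₂‖=0.784636; λ = 2/(‖b₁‖+‖b₂‖) = 1.274476, sign → tz>0 ⇒ λ=+1.274476
r₁ = λ·B[:,0] = (+0.95302,-0.29795,+0.05467); r₂ = λ·B[:,1] = (+0.29569,+0.95419,+0.04577)
r₃ = r₁×r₂ = (-0.06580,-0.02745,+0.99746); SVD([r₁ r₂ r₃]) → R = UVᵀ:
  R  [+0.95302 +0.29569 -0.06580]
  R  [-0.29795 +0.95419 -0.02745]
  R  [+0.05467 +0.04577 +0.99746]
t = (-0.51471, +0.07782, +1.27448) m
tr R = 2.904658; θ = arccos((tr R − 1)/2) = 0.310016 rad = 17.763°
axis k = ((R−Rᵀ)₃₂, (R−Rᵀ)₁₃, (R−Rᵀ)₂₁) / (2 sinθ) = (+0.119997, -0.197447, -0.972942)
rvec = θ·k = (+0.037201, -0.061212, -0.301627)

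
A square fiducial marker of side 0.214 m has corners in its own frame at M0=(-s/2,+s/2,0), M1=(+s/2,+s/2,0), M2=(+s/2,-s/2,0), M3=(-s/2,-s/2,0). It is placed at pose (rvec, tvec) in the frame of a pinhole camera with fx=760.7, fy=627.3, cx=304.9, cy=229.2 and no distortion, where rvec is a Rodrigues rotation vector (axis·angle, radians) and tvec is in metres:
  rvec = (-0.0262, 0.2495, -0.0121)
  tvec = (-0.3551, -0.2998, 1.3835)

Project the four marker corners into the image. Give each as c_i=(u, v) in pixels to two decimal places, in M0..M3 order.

c0=(57.36, 143.95) c1=(164.19, 139.11) c2=(163.75, 40.84) c3=(57.38, 49.32)

Intrinsics K: fx=760.7, fy=627.3, cx=304.9, cy=229.2
Marker side s = 0.214 m; corners in marker frame (Z=0):
  M0 = (-0.1070, +0.1070, 0)
  M1 = (+0.1070, +0.1070, 0)
  M2 = (+0.1070, -0.1070, 0)
  M3 = (-0.1070, -0.1070, 0)
rvec = (-0.0262, 0.2495, -0.0121), |rvec| = θ = 0.25116 rad = 14.391°
Rodrigues: sinθ=0.24853, 1−cosθ=0.03138; R = I + sinθ·[k]× + (1−cosθ)·[k]×²:
    [+0.96897 +0.00872 +0.24704]
    [-0.01522 +0.99959 +0.02442]
    [-0.24673 -0.02743 +0.96870]
t = (-0.3551, -0.2998, 1.3835) m
M0: Pc = R·M0+t = (-0.45785, -0.19122, +1.40697); u = 760.7·(-0.45785)/1.40697 + 304.9 = 57.3576, v = 627.3·(-0.19122)/1.40697 + 229.2 = 143.9460
M1: Pc = R·M1+t = (-0.25049, -0.19447, +1.35417); u = 760.7·(-0.25049)/1.35417 + 304.9 = 164.1891, v = 627.3·(-0.19447)/1.35417 + 229.2 = 139.1127
M2: Pc = R·M2+t = (-0.25235, -0.40838, +1.36003); u = 760.7·(-0.25235)/1.36003 + 304.9 = 163.7524, v = 627.3·(-0.40838)/1.36003 + 229.2 = 40.8374
M3: Pc = R·M3+t = (-0.45971, -0.40513, +1.41283); u = 760.7·(-0.45971)/1.41283 + 304.9 = 57.3810, v = 627.3·(-0.40513)/1.41283 + 229.2 = 49.3233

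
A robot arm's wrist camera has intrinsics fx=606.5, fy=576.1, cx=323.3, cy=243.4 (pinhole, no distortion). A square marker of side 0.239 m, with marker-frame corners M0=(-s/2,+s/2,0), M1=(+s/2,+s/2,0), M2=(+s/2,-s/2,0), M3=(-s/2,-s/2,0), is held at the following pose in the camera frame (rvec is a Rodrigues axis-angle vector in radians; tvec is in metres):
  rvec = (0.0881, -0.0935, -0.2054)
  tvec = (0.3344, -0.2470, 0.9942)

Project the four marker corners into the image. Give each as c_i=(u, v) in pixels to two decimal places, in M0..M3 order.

Intrinsics K: fx=606.5, fy=576.1, cx=323.3, cy=243.4
Marker side s = 0.239 m; corners in marker frame (Z=0):
  M0 = (-0.1195, +0.1195, 0)
  M1 = (+0.1195, +0.1195, 0)
  M2 = (+0.1195, -0.1195, 0)
  M3 = (-0.1195, -0.1195, 0)
rvec = (0.0881, -0.0935, -0.2054), |rvec| = θ = 0.24227 rad = 13.881°
Rodrigues: sinθ=0.23990, 1−cosθ=0.02920; R = I + sinθ·[k]× + (1−cosθ)·[k]×²:
    [+0.97466 +0.19930 -0.10159]
    [-0.20750 +0.97515 -0.07769]
    [+0.08358 +0.09680 +0.99179]
t = (0.3344, -0.2470, 0.9942) m
M0: Pc = R·M0+t = (+0.24174, -0.10567, +0.99578); u = 606.5·(+0.24174)/0.99578 + 323.3 = 470.5395, v = 576.1·(-0.10567)/0.99578 + 243.4 = 182.2630
M1: Pc = R·M1+t = (+0.47469, -0.15527, +1.01576); u = 606.5·(+0.47469)/1.01576 + 323.3 = 606.7325, v = 576.1·(-0.15527)/1.01576 + 243.4 = 155.3389
M2: Pc = R·M2+t = (+0.42706, -0.38833, +0.99262); u = 606.5·(+0.42706)/0.99262 + 323.3 = 584.2346, v = 576.1·(-0.38833)/0.99262 + 243.4 = 18.0226
M3: Pc = R·M3+t = (+0.19411, -0.33873, +0.97264); u = 606.5·(+0.19411)/0.97264 + 323.3 = 444.3401, v = 576.1·(-0.33873)/0.97264 + 243.4 = 42.7667

c0=(470.54, 182.26) c1=(606.73, 155.34) c2=(584.23, 18.02) c3=(444.34, 42.77)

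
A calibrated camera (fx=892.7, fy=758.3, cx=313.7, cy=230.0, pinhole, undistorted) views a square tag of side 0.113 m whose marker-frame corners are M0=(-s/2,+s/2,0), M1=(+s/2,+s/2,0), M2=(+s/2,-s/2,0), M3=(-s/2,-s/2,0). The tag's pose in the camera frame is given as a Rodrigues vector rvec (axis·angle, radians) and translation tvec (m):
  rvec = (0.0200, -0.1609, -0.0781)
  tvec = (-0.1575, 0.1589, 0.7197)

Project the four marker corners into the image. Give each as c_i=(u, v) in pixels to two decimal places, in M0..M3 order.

Intrinsics K: fx=892.7, fy=758.3, cx=313.7, cy=230.0
Marker side s = 0.113 m; corners in marker frame (Z=0):
  M0 = (-0.0565, +0.0565, 0)
  M1 = (+0.0565, +0.0565, 0)
  M2 = (+0.0565, -0.0565, 0)
  M3 = (-0.0565, -0.0565, 0)
rvec = (0.0200, -0.1609, -0.0781), |rvec| = θ = 0.17997 rad = 10.311°
Rodrigues: sinθ=0.17900, 1−cosθ=0.01615; R = I + sinθ·[k]× + (1−cosθ)·[k]×²:
    [+0.98405 +0.07607 -0.16081]
    [-0.07928 +0.99676 -0.01363]
    [+0.15925 +0.02616 +0.98689]
t = (-0.1575, 0.1589, 0.7197) m
M0: Pc = R·M0+t = (-0.20880, +0.21970, +0.71218); u = 892.7·(-0.20880)/0.71218 + 313.7 = 51.9737, v = 758.3·(+0.21970)/0.71218 + 230.0 = 463.9237
M1: Pc = R·M1+t = (-0.09760, +0.21074, +0.73018); u = 892.7·(-0.09760)/0.73018 + 313.7 = 194.3723, v = 758.3·(+0.21074)/0.73018 + 230.0 = 448.8543
M2: Pc = R·M2+t = (-0.10620, +0.09810, +0.72722); u = 892.7·(-0.10620)/0.72722 + 313.7 = 183.3347, v = 758.3·(+0.09810)/0.72722 + 230.0 = 332.2964
M3: Pc = R·M3+t = (-0.21740, +0.10706, +0.70922); u = 892.7·(-0.21740)/0.70922 + 313.7 = 40.0626, v = 758.3·(+0.10706)/0.70922 + 230.0 = 344.4710

c0=(51.97, 463.92) c1=(194.37, 448.85) c2=(183.33, 332.30) c3=(40.06, 344.47)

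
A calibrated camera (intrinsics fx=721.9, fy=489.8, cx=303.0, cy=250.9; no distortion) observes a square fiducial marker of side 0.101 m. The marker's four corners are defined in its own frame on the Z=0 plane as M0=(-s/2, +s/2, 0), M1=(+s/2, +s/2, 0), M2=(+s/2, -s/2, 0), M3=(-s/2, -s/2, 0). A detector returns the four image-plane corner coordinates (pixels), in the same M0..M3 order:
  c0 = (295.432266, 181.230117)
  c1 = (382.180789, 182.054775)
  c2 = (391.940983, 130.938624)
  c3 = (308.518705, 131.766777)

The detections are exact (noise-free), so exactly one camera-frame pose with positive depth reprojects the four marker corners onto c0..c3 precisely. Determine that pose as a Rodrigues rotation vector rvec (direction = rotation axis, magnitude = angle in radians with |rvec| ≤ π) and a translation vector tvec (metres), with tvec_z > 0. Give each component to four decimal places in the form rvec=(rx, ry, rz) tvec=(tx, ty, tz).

Intrinsics K: fx=721.9, fy=489.8, cx=303.0, cy=250.9
Marker side s = 0.101 m; corners in marker frame (Z=0):
  M0 = (-0.0505, +0.0505, 0)
  M1 = (+0.0505, +0.0505, 0)
  M2 = (+0.0505, -0.0505, 0)
  M3 = (-0.0505, -0.0505, 0)
Detected image corners:
  c0 = (295.432266, 181.230117) px
  c1 = (382.180789, 182.054775) px
  c2 = (391.940983, 130.938624) px
  c3 = (308.518705, 131.766777) px
Planar DLT: solve 8×8 A·h = b for H (H[2,2]=1):
  H  [+729.95889 -261.77372 +343.94330]
  H  [-51.12251 +430.37259 +155.95062]
  H  [-0.32542 -0.43075 +1.00000]
B = K⁻¹H; ‖b₁‖=1.194618, ‖b₂‖=1.194618; λ = 2/(‖b₁‖+‖b₂‖) = 0.837088, sign → tz>0 ⇒ λ=+0.837088
r₁ = λ·B[:,0] = (+0.96077,+0.05217,-0.27240); r₂ = λ·B[:,1] = (-0.15220,+0.92023,-0.36058)
r₃ = r₁×r₂ = (+0.23186,+0.38789,+0.89207); SVD([r₁ r₂ r₃]) → R = UVᵀ:
  R  [+0.96077 -0.15220 +0.23186]
  R  [+0.05217 +0.92023 +0.38789]
  R  [-0.27240 -0.36058 +0.89207]
t = (+0.04748, -0.16227, +0.83709) m
tr R = 2.773062; θ = arccos((tr R − 1)/2) = 0.481003 rad = 27.559°
axis k = ((R−Rᵀ)₃₂, (R−Rᵀ)₁₃, (R−Rᵀ)₂₁) / (2 sinθ) = (-0.808855, +0.544955, +0.220859)
rvec = θ·k = (-0.389062, +0.262125, +0.106234)

rvec=(-0.3891, 0.2621, 0.1062) tvec=(0.0475, -0.1623, 0.8371)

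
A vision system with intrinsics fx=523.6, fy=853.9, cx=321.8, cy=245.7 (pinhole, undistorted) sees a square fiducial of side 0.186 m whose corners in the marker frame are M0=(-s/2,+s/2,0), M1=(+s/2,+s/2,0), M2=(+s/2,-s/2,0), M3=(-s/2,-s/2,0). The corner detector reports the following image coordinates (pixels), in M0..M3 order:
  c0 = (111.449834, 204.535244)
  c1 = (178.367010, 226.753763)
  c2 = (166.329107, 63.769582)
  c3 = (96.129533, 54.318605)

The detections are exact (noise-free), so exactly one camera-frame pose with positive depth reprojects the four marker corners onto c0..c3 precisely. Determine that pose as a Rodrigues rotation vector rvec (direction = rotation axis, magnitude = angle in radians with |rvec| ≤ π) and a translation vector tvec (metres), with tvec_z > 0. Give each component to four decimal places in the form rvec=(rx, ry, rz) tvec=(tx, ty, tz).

Intrinsics K: fx=523.6, fy=853.9, cx=321.8, cy=245.7
Marker side s = 0.186 m; corners in marker frame (Z=0):
  M0 = (-0.0930, +0.0930, 0)
  M1 = (+0.0930, +0.0930, 0)
  M2 = (+0.0930, -0.0930, 0)
  M3 = (-0.0930, -0.0930, 0)
Detected image corners:
  c0 = (111.449834, 204.535244) px
  c1 = (178.367010, 226.753763) px
  c2 = (166.329107, 63.769582) px
  c3 = (96.129533, 54.318605) px
Planar DLT: solve 8×8 A·h = b for H (H[2,2]=1):
  H  [+302.87108 +122.52775 +136.78191]
  H  [+21.16636 +888.76526 +139.55832]
  H  [-0.47392 +0.35196 +1.00000]
B = K⁻¹H; ‖b₁‖=1.003474, ‖b₂‖=1.003474; λ = 2/(‖b₁‖+‖b₂‖) = 0.996538, sign → tz>0 ⇒ λ=+0.996538
r₁ = λ·B[:,0] = (+0.86670,+0.16059,-0.47228); r₂ = λ·B[:,1] = (+0.01763,+0.93630,+0.35075)
r₃ = r₁×r₂ = (+0.49852,-0.31232,+0.80866); SVD([r₁ r₂ r₃]) → R = UVᵀ:
  R  [+0.86670 +0.01763 +0.49852]
  R  [+0.16059 +0.93630 -0.31232]
  R  [-0.47228 +0.35075 +0.80866]
t = (-0.35213, -0.12387, +0.99654) m
tr R = 2.611660; θ = arccos((tr R − 1)/2) = 0.633720 rad = 36.310°
axis k = ((R−Rᵀ)₃₂, (R−Rᵀ)₁₃, (R−Rᵀ)₂₁) / (2 sinθ) = (+0.559882, +0.819732, +0.120713)
rvec = θ·k = (+0.354808, +0.519481, +0.076499)

rvec=(0.3548, 0.5195, 0.0765) tvec=(-0.3521, -0.1239, 0.9965)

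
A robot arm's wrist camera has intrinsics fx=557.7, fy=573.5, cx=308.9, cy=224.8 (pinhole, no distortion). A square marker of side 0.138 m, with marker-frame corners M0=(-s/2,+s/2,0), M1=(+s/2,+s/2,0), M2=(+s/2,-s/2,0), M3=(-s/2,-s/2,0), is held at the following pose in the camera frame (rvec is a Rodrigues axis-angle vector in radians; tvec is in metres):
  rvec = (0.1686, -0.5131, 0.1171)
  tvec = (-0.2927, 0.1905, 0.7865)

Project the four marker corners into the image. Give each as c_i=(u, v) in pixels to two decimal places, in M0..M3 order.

c0=(42.98, 415.64) c1=(145.18, 406.46) c2=(156.08, 315.01) c3=(52.40, 315.98)

Intrinsics K: fx=557.7, fy=573.5, cx=308.9, cy=224.8
Marker side s = 0.138 m; corners in marker frame (Z=0):
  M0 = (-0.0690, +0.0690, 0)
  M1 = (+0.0690, +0.0690, 0)
  M2 = (+0.0690, -0.0690, 0)
  M3 = (-0.0690, -0.0690, 0)
rvec = (0.1686, -0.5131, 0.1171), |rvec| = θ = 0.55264 rad = 31.664°
Rodrigues: sinθ=0.52494, 1−cosθ=0.14886; R = I + sinθ·[k]× + (1−cosθ)·[k]×²:
    [+0.86500 -0.15339 -0.47776]
    [+0.06907 +0.97946 -0.18943]
    [+0.49700 +0.13086 +0.85783]
t = (-0.2927, 0.1905, 0.7865) m
M0: Pc = R·M0+t = (-0.36297, +0.25332, +0.76124); u = 557.7·(-0.36297)/0.76124 + 308.9 = 42.9802, v = 573.5·(+0.25332)/0.76124 + 224.8 = 415.6441
M1: Pc = R·M1+t = (-0.24360, +0.26285, +0.82982); u = 557.7·(-0.24360)/0.82982 + 308.9 = 145.1838, v = 573.5·(+0.26285)/0.82982 + 224.8 = 406.4575
M2: Pc = R·M2+t = (-0.22243, +0.12768, +0.81176); u = 557.7·(-0.22243)/0.81176 + 308.9 = 156.0849, v = 573.5·(+0.12768)/0.81176 + 224.8 = 315.0061
M3: Pc = R·M3+t = (-0.34180, +0.11815, +0.74318); u = 557.7·(-0.34180)/0.74318 + 308.9 = 52.4038, v = 573.5·(+0.11815)/0.74318 + 224.8 = 315.9760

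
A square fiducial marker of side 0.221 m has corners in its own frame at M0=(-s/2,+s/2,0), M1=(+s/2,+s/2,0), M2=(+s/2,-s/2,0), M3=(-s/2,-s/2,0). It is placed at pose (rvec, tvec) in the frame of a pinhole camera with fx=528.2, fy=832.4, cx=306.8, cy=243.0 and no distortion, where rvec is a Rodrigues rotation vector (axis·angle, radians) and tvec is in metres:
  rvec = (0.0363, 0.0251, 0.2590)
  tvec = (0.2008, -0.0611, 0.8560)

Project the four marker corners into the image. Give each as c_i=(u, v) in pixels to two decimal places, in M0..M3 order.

Intrinsics K: fx=528.2, fy=832.4, cx=306.8, cy=243.0
Marker side s = 0.221 m; corners in marker frame (Z=0):
  M0 = (-0.1105, +0.1105, 0)
  M1 = (+0.1105, +0.1105, 0)
  M2 = (+0.1105, -0.1105, 0)
  M3 = (-0.1105, -0.1105, 0)
rvec = (0.0363, 0.0251, 0.2590), |rvec| = θ = 0.26273 rad = 15.053°
Rodrigues: sinθ=0.25972, 1−cosθ=0.03432; R = I + sinθ·[k]× + (1−cosθ)·[k]×²:
    [+0.96634 -0.25558 +0.02949]
    [+0.25648 +0.96600 -0.03265]
    [-0.02014 +0.03912 +0.99903]
t = (0.2008, -0.0611, 0.8560) m
M0: Pc = R·M0+t = (+0.06578, +0.01730, +0.86255); u = 528.2·(+0.06578)/0.86255 + 306.8 = 347.0808, v = 832.4·(+0.01730)/0.86255 + 243.0 = 259.6965
M1: Pc = R·M1+t = (+0.27934, +0.07398, +0.85810); u = 528.2·(+0.27934)/0.85810 + 306.8 = 478.7467, v = 832.4·(+0.07398)/0.85810 + 243.0 = 314.7685
M2: Pc = R·M2+t = (+0.33582, -0.13950, +0.84945); u = 528.2·(+0.33582)/0.84945 + 306.8 = 515.6181, v = 832.4·(-0.13950)/0.84945 + 243.0 = 106.2992
M3: Pc = R·M3+t = (+0.12226, -0.19618, +0.85390); u = 528.2·(+0.12226)/0.85390 + 306.8 = 382.4271, v = 832.4·(-0.19618)/0.85390 + 243.0 = 51.7562

c0=(347.08, 259.70) c1=(478.75, 314.77) c2=(515.62, 106.30) c3=(382.43, 51.76)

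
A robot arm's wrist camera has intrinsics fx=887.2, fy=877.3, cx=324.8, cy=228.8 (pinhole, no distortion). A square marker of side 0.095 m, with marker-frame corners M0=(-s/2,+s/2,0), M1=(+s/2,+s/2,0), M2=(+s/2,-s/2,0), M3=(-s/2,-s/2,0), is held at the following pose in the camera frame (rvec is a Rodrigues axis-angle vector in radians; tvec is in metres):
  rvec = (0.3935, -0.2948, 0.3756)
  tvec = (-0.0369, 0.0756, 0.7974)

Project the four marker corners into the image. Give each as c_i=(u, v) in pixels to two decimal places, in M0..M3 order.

Intrinsics K: fx=887.2, fy=877.3, cx=324.8, cy=228.8
Marker side s = 0.095 m; corners in marker frame (Z=0):
  M0 = (-0.0475, +0.0475, 0)
  M1 = (+0.0475, +0.0475, 0)
  M2 = (+0.0475, -0.0475, 0)
  M3 = (-0.0475, -0.0475, 0)
rvec = (0.3935, -0.2948, 0.3756), |rvec| = θ = 0.61873 rad = 35.451°
Rodrigues: sinθ=0.58000, 1−cosθ=0.18538; R = I + sinθ·[k]× + (1−cosθ)·[k]×²:
    [+0.88960 -0.40826 -0.20478]
    [+0.29591 +0.85670 -0.42249]
    [+0.34792 +0.31525 +0.88293]
t = (-0.0369, 0.0756, 0.7974) m
M0: Pc = R·M0+t = (-0.09855, +0.10224, +0.79585); u = 887.2·(-0.09855)/0.79585 + 324.8 = 214.9395, v = 877.3·(+0.10224)/0.79585 + 228.8 = 341.5009
M1: Pc = R·M1+t = (-0.01404, +0.13035, +0.82890); u = 887.2·(-0.01404)/0.82890 + 324.8 = 309.7761, v = 877.3·(+0.13035)/0.82890 + 228.8 = 366.7604
M2: Pc = R·M2+t = (+0.02475, +0.04896, +0.79895); u = 887.2·(+0.02475)/0.79895 + 324.8 = 352.2821, v = 877.3·(+0.04896)/0.79895 + 228.8 = 282.5641
M3: Pc = R·M3+t = (-0.05976, +0.02085, +0.76590); u = 887.2·(-0.05976)/0.76590 + 324.8 = 255.5715, v = 877.3·(+0.02085)/0.76590 + 228.8 = 252.6835

c0=(214.94, 341.50) c1=(309.78, 366.76) c2=(352.28, 282.56) c3=(255.57, 252.68)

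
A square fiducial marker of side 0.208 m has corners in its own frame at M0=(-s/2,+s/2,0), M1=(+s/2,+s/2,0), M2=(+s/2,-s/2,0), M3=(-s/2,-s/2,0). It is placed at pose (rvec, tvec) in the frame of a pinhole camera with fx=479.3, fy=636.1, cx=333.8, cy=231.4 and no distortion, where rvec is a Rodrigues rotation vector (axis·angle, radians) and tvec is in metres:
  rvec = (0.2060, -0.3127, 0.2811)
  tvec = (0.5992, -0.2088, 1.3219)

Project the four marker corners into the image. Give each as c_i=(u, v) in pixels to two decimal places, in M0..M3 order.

c0=(507.60, 165.10) c1=(565.25, 191.49) c2=(593.34, 97.68) c3=(535.74, 65.56)

Intrinsics K: fx=479.3, fy=636.1, cx=333.8, cy=231.4
Marker side s = 0.208 m; corners in marker frame (Z=0):
  M0 = (-0.1040, +0.1040, 0)
  M1 = (+0.1040, +0.1040, 0)
  M2 = (+0.1040, -0.1040, 0)
  M3 = (-0.1040, -0.1040, 0)
rvec = (0.2060, -0.3127, 0.2811), |rvec| = θ = 0.46822 rad = 26.827°
Rodrigues: sinθ=0.45130, 1−cosθ=0.10763; R = I + sinθ·[k]× + (1−cosθ)·[k]×²:
    [+0.91320 -0.30256 -0.27297]
    [+0.23932 +0.94037 -0.24171]
    [+0.32983 +0.15540 +0.93116]
t = (0.5992, -0.2088, 1.3219) m
M0: Pc = R·M0+t = (+0.47276, -0.13589, +1.30376); u = 479.3·(+0.47276)/1.30376 + 333.8 = 507.6003, v = 636.1·(-0.13589)/1.30376 + 231.4 = 165.0997
M1: Pc = R·M1+t = (+0.66271, -0.08611, +1.37236); u = 479.3·(+0.66271)/1.37236 + 333.8 = 565.2512, v = 636.1·(-0.08611)/1.37236 + 231.4 = 191.4865
M2: Pc = R·M2+t = (+0.72564, -0.28171, +1.34004); u = 479.3·(+0.72564)/1.34004 + 333.8 = 593.3439, v = 636.1·(-0.28171)/1.34004 + 231.4 = 97.6758
M3: Pc = R·M3+t = (+0.53569, -0.33149, +1.27144); u = 479.3·(+0.53569)/1.27144 + 333.8 = 535.7432, v = 636.1·(-0.33149)/1.27144 + 231.4 = 65.5565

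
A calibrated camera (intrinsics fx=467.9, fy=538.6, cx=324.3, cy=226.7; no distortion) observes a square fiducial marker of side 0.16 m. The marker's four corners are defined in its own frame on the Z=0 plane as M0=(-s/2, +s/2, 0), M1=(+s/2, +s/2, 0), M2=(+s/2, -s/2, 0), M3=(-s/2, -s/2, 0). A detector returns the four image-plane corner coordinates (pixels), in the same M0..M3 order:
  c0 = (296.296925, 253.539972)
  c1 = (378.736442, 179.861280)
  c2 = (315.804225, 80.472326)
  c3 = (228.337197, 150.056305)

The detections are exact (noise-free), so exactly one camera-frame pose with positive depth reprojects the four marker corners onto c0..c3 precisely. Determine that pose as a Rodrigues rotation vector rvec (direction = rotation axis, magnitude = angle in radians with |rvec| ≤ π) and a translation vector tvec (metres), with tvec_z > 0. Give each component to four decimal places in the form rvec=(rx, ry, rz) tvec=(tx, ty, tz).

rvec=(0.0010, -0.2480, -0.6470) tvec=(-0.0265, -0.0780, 0.6866)

Intrinsics K: fx=467.9, fy=538.6, cx=324.3, cy=226.7
Marker side s = 0.16 m; corners in marker frame (Z=0):
  M0 = (-0.0800, +0.0800, 0)
  M1 = (+0.0800, +0.0800, 0)
  M2 = (+0.0800, -0.0800, 0)
  M3 = (-0.0800, -0.0800, 0)
Detected image corners:
  c0 = (296.296925, 253.539972) px
  c1 = (378.736442, 179.861280) px
  c2 = (315.804225, 80.472326) px
  c3 = (228.337197, 150.056305) px
Planar DLT: solve 8×8 A·h = b for H (H[2,2]=1):
  H  [+632.17947 +443.26566 +306.22138]
  H  [-392.61188 +652.50396 +165.49080]
  H  [+0.33257 +0.11367 +1.00000]
B = K⁻¹H; ‖b₁‖=1.456495, ‖b₂‖=1.456495; λ = 2/(‖b₁‖+‖b₂‖) = 0.686580, sign → tz>0 ⇒ λ=+0.686580
r₁ = λ·B[:,0] = (+0.76938,-0.59659,+0.22833); r₂ = λ·B[:,1] = (+0.59634,+0.79893,+0.07804)
r₃ = r₁×r₂ = (-0.22898,+0.07612,+0.97045); SVD([r₁ r₂ r₃]) → R = UVᵀ:
  R  [+0.76938 +0.59634 -0.22898]
  R  [-0.59659 +0.79893 +0.07612]
  R  [+0.22833 +0.07804 +0.97045]
t = (-0.02653, -0.07803, +0.68658) m
tr R = 2.538759; θ = arccos((tr R − 1)/2) = 0.692927 rad = 39.702°
axis k = ((R−Rᵀ)₃₂, (R−Rᵀ)₁₃, (R−Rᵀ)₂₁) / (2 sinθ) = (+0.001507, -0.357955, -0.933738)
rvec = θ·k = (+0.001044, -0.248036, -0.647012)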